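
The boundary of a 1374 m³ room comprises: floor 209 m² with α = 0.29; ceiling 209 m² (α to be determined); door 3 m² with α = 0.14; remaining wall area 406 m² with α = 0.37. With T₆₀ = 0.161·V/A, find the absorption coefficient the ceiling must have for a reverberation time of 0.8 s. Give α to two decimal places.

0.31

From T₆₀ = 0.161·V/A, the target T₆₀ = 0.8 s needs A = 0.161·1374/0.8 = 276.52 m².
Absorption from the other surfaces = 209·0.29 + 3·0.14 + 406·0.37 = 211.25 m², so the ceiling must supply 65.27 m² over 209 m².
α = 65.27/209 = 0.312.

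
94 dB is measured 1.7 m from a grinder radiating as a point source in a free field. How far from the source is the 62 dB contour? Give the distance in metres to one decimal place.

67.7 m

For a point source L₁ − L₂ = 20·log₁₀(r₂/r₁), so r₂ = r₁·10^((L₁−L₂)/20).
r₂ = 1.7·10^((94−62)/20) = 1.7·10^(32.0/20) = 67.68 m.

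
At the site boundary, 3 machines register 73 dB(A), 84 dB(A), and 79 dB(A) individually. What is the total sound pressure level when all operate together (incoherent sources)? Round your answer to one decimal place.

85.4 dB(A)

Incoherent sources combine by intensity addition: L_total = 10·log₁₀(Σ 10^(L_i/10)).
Σ 10^(L/10) = 10^(73/10) + 10^(84/10) + 10^(79/10) = 3.506e+08.
L_total = 10·log₁₀(3.506e+08) = 85.45 dB(A).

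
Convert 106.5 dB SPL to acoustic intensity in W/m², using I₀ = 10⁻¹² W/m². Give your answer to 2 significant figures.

0.045 W/m²

L = 10·log₁₀(I/I₀) ⇒ I = I₀·10^(L/10) = 10⁻¹² × 10^10.65.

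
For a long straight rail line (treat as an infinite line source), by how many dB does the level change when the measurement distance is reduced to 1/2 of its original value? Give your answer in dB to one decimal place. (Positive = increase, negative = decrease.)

Line-source spreading: ΔL = −10·log₁₀(r₂/r₁).
ΔL = −10·log₁₀(0.5) = +3.01 dB.

+3.0 dB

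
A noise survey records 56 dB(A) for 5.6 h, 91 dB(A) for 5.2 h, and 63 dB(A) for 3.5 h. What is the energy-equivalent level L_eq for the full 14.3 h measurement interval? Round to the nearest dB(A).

The energy average is taken in the linear domain: L_eq = 10·log₁₀[(Σ tᵢ·10^(Lᵢ/10))/T], T = 14.3 h.
Σ tᵢ·10^(Lᵢ/10) = 5.6·10^(56/10) + 5.2·10^(91/10) + 3.5·10^(63/10) = 6.556e+09.
L_eq = 10·log₁₀(6.556e+09/14.3) = 86.61 dB(A).

87 dB(A)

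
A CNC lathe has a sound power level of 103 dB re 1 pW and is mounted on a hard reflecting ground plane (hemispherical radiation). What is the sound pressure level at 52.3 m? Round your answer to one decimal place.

60.6 dB

L_p = L_w − 10·log₁₀(2π·r²) with r = 52.3 m.
2π·r² = 1.719e+04 m², 10·log₁₀ of that is 42.352 dB.
L_p = 103 − 42.352 = 60.65 dB.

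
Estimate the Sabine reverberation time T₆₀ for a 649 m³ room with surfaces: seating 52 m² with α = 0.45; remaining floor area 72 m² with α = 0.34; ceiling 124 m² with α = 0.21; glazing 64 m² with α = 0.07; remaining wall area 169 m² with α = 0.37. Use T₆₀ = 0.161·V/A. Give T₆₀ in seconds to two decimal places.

A = Σ Sᵢαᵢ = 52·0.45 + 72·0.34 + 124·0.21 + 64·0.07 + 169·0.37 = 140.93 m².
T₆₀ = 0.161 × 649 / 140.93 = 0.741 s.

0.74 s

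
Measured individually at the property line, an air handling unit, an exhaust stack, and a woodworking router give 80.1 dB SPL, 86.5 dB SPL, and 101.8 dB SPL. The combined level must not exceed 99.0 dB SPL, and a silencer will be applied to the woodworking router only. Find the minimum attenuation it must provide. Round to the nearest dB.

Fixed contribution from the other sources: Σ 10^(L/10) = 10^(80.1/10) + 10^(86.5/10) = 5.490e+08 (87.40 dB SPL).
To meet 99.0 dB SPL overall, the treated woodworking router may contribute at most 10^(99.0/10) − 5.490e+08 = 7.394e+09, i.e. 98.69 dB SPL.
Required insertion loss = 101.8 − 98.69 = 3.11 dB.

3 dB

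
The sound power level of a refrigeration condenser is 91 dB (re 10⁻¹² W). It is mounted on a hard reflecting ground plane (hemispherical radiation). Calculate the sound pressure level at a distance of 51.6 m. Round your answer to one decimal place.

48.8 dB

Free-field hemispherical radiation: L_p = L_w − 10·log₁₀(2π·r²), r = 51.6 m.
2π·r² = 1.673e+04 m², 10·log₁₀ of that is 42.235 dB.
L_p = 91 − 42.235 = 48.77 dB.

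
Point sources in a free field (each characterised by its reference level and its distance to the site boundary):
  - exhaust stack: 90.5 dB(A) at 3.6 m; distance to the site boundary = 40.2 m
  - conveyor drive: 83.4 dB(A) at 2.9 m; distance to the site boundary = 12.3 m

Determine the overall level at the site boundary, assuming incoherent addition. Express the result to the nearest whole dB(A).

73 dB(A)

Apply inverse-square spreading to bring every level to the receiver, then sum 10^(L/10).
exhaust stack: 90.5 − 20·log₁₀(40.2/3.6) = 90.5 − 20.96 = 69.54 dB(A).
conveyor drive: 83.4 − 20·log₁₀(12.3/2.9) = 83.4 − 12.55 = 70.85 dB(A).
Σ 10^(L/10) = 2.116e+07 → L_total = 10·log₁₀(2.116e+07) = 73.26 dB(A).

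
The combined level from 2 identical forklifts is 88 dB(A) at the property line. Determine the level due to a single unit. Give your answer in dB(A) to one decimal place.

Dividing the total intensity by 2 lowers the level by 10·log₁₀ 2 = 3.010 dB: L₁ = 88 − 3.010.

85.0 dB(A)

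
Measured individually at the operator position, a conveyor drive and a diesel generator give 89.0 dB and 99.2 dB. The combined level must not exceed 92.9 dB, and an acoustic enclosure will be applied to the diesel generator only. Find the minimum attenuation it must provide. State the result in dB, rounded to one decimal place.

Fixed contribution from the other source: Σ 10^(L/10) = 10^(89.0/10) = 7.943e+08 (89.00 dB).
The limit corresponds to 10^(92.9/10) = 1.950e+09; subtracting the fixed part leaves 1.156e+09 for the diesel generator, i.e. 90.63 dB.
So the diesel generator must be reduced from 99.2 to 90.63 dB: IL = 8.57 dB.

8.6 dB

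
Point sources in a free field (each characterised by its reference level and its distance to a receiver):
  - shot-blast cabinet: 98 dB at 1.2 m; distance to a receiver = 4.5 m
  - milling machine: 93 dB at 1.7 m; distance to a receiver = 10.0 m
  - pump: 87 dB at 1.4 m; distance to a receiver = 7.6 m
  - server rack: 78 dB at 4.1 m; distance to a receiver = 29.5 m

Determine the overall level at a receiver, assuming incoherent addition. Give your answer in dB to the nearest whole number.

First find each source's level at the receiver (point-source: −20·log₁₀(r/r_ref)), then combine on an intensity basis.
shot-blast cabinet: 98 − 20·log₁₀(4.5/1.2) = 98 − 11.48 = 86.52 dB.
milling machine: 93 − 20·log₁₀(10.0/1.7) = 93 − 15.39 = 77.61 dB.
pump: 87 − 20·log₁₀(7.6/1.4) = 87 − 14.69 = 72.31 dB.
server rack: 78 − 20·log₁₀(29.5/4.1) = 78 − 17.14 = 60.86 dB.
Σ 10^(L/10) = 5.246e+08 → L_total = 10·log₁₀(5.246e+08) = 87.20 dB.

87 dB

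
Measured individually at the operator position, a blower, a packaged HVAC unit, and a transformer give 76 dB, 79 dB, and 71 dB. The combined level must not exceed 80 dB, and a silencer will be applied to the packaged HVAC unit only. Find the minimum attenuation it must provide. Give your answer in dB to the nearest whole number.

2 dB

Everything except the packaged HVAC unit sums to 10^(76/10) + 10^(71/10) = 5.240e+07 in linear terms, 77.19 dB.
The limit corresponds to 10^(80/10) = 1.000e+08; subtracting the fixed part leaves 4.760e+07 for the packaged HVAC unit, i.e. 76.78 dB.
Required insertion loss = 79 − 76.78 = 2.22 dB.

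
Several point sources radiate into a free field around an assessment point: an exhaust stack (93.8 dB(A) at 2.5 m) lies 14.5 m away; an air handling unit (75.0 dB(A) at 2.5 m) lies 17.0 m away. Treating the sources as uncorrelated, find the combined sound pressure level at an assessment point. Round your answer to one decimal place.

78.6 dB(A)

Apply inverse-square spreading to bring every level to the receiver, then sum 10^(L/10).
exhaust stack: 93.8 − 20·log₁₀(14.5/2.5) = 93.8 − 15.27 = 78.53 dB(A).
air handling unit: 75.0 − 20·log₁₀(17.0/2.5) = 75.0 − 16.65 = 58.35 dB(A).
Σ 10^(L/10) = 7.199e+07 → L_total = 10·log₁₀(7.199e+07) = 78.57 dB(A).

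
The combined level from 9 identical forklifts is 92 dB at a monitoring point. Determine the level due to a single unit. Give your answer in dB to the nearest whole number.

9 equal contributions raise the level by 10·log₁₀ 9 = 9.542 dB, so each unit alone gives 92 − 9.542.

82 dB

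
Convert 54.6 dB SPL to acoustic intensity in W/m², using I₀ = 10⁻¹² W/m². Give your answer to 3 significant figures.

I = I₀·10^(L/10) = 10⁻¹² × 10^(54.6/10) = 10^(-6.540).

2.88e-07 W/m²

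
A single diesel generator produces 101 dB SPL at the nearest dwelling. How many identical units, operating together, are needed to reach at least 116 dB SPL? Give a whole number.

32

The shortfall is 116 − 101 = 15.0 dB, and N units add 10·log₁₀ N, so need 10·log₁₀ N ≥ 15.0.
N ≥ 10^(15.0/10) = 31.623, so N = 32.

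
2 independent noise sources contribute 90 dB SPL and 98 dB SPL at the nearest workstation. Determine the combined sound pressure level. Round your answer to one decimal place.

98.6 dB SPL

Incoherent sources combine by intensity addition: L_total = 10·log₁₀(Σ 10^(L_i/10)).
Σ 10^(L/10) = 10^(90/10) + 10^(98/10) = 7.310e+09.
L_total = 10·log₁₀(7.310e+09) = 98.64 dB SPL.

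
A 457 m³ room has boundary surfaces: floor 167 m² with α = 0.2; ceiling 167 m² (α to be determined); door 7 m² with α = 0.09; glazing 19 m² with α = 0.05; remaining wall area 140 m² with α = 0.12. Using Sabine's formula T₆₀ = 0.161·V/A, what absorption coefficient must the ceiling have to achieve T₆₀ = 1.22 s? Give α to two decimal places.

0.05

From T₆₀ = 0.161·V/A, the target T₆₀ = 1.22 s needs A = 0.161·457/1.22 = 60.31 m².
Absorption from the other surfaces = 167·0.2 + 7·0.09 + 19·0.05 + 140·0.12 = 51.78 m², so the ceiling must supply 8.53 m² over 167 m².
α = 8.53/167 = 0.051.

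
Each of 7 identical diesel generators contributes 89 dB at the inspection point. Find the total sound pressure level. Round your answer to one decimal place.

97.5 dB

N identical incoherent sources raise the level by 10·log₁₀ N.
L_total = 89 + 10·log₁₀(7) = 89 + 8.451 = 97.45 dB.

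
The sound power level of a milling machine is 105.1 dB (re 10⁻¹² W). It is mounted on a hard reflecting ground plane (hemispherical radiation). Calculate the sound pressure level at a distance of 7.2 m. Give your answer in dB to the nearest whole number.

L_p = L_w − 10·log₁₀(2π·r²) with r = 7.2 m.
2π·r² = 325.7 m², 10·log₁₀ of that is 25.128 dB.
L_p = 105.1 − 25.128 = 79.97 dB.

80 dB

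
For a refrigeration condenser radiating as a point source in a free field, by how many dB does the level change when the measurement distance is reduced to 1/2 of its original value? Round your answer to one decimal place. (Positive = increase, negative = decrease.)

+6.0 dB

With spherical spreading the level changes by −20·log₁₀(r₂/r₁).
ΔL = −20·log₁₀(0.5) = +6.02 dB.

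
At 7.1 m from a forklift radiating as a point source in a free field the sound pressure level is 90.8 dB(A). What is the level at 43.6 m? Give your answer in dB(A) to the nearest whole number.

75 dB(A)

For a point source, L₂ = L₁ − 20·log₁₀(r₂/r₁).
L₂ = 90.8 − 20·log₁₀(43.6/7.1) = 90.8 − 15.765 = 75.04 dB(A).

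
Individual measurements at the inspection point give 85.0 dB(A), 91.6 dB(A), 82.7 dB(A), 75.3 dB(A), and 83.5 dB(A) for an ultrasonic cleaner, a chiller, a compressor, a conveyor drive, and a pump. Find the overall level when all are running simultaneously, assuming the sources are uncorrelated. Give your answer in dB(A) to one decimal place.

93.4 dB(A)

For uncorrelated sources the intensities add, so convert each level to linear form, sum, and take 10·log₁₀ of the total.
Σ 10^(L/10) = 10^(85.0/10) + 10^(91.6/10) + 10^(82.7/10) + 10^(75.3/10) + 10^(83.5/10) = 2.206e+09.
L_total = 10·log₁₀(2.206e+09) = 93.44 dB(A).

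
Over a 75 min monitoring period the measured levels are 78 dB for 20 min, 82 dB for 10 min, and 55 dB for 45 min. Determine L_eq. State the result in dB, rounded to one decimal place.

L_eq = 10·log₁₀[(1/T)·Σ tᵢ·10^(Lᵢ/10)] with T = 75 min.
Σ tᵢ·10^(Lᵢ/10) = 20·10^(78/10) + 10·10^(82/10) + 45·10^(55/10) = 2.861e+09.
L_eq = 10·log₁₀(2.861e+09/75) = 75.81 dB.

75.8 dB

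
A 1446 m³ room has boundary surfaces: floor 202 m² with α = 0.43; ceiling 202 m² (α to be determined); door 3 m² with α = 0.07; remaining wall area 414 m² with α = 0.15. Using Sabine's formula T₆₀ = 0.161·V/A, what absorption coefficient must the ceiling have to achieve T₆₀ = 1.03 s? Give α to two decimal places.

0.38

Required total absorption A = 0.161·1446/1.03 = 226.03 m².
Absorption from the other surfaces = 202·0.43 + 3·0.07 + 414·0.15 = 149.17 m², so the ceiling must supply 76.86 m² over 202 m².
α = 76.86/202 = 0.380.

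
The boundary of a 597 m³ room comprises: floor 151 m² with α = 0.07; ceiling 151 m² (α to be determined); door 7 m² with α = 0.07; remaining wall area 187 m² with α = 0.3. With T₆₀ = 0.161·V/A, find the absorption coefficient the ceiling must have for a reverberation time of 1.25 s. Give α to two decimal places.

0.06

Required total absorption A = 0.161·597/1.25 = 76.89 m².
Absorption from the other surfaces = 151·0.07 + 7·0.07 + 187·0.3 = 67.16 m², so the ceiling must supply 9.73 m² over 151 m².
α = 9.73/151 = 0.064.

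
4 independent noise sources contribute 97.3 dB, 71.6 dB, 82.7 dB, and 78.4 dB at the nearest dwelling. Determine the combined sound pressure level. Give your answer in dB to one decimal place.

97.5 dB

Incoherent sources combine by intensity addition: L_total = 10·log₁₀(Σ 10^(L_i/10)).
Σ 10^(L/10) = 10^(97.3/10) + 10^(71.6/10) + 10^(82.7/10) + 10^(78.4/10) = 5.640e+09.
L_total = 10·log₁₀(5.640e+09) = 97.51 dB.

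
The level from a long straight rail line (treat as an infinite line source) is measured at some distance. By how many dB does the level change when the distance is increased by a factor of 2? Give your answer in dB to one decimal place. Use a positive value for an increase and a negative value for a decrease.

-3.0 dB

With cylindrical spreading the level changes by −10·log₁₀(r₂/r₁).
ΔL = −10·log₁₀(2) = -3.01 dB.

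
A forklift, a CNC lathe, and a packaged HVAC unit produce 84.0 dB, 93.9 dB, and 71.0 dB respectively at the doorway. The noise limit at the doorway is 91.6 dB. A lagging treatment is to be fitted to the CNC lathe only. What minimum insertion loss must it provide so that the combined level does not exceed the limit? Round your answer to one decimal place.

Everything except the CNC lathe sums to 10^(84.0/10) + 10^(71.0/10) = 2.638e+08 in linear terms, 84.21 dB.
The limit corresponds to 10^(91.6/10) = 1.445e+09; subtracting the fixed part leaves 1.182e+09 for the CNC lathe, i.e. 90.72 dB.
So the CNC lathe must be reduced from 93.9 to 90.72 dB: IL = 3.18 dB.

3.2 dB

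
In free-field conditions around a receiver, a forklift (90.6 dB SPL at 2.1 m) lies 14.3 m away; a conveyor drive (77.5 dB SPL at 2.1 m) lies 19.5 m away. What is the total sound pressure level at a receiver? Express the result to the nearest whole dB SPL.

74 dB SPL

Apply inverse-square spreading to bring every level to the receiver, then sum 10^(L/10).
forklift: 90.6 − 20·log₁₀(14.3/2.1) = 90.6 − 16.66 = 73.94 dB SPL.
conveyor drive: 77.5 − 20·log₁₀(19.5/2.1) = 77.5 − 19.36 = 58.14 dB SPL.
Σ 10^(L/10) = 2.541e+07 → L_total = 10·log₁₀(2.541e+07) = 74.05 dB SPL.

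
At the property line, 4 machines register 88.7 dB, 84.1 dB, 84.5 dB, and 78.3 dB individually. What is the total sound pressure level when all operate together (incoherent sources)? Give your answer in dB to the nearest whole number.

91 dB

Incoherent sources combine by intensity addition: L_total = 10·log₁₀(Σ 10^(L_i/10)).
Σ 10^(L/10) = 10^(88.7/10) + 10^(84.1/10) + 10^(84.5/10) + 10^(78.3/10) = 1.348e+09.
L_total = 10·log₁₀(1.348e+09) = 91.30 dB.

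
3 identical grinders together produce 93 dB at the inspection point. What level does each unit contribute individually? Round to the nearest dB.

Dividing the total intensity by 3 lowers the level by 10·log₁₀ 3 = 4.771 dB: L₁ = 93 − 4.771.

88 dB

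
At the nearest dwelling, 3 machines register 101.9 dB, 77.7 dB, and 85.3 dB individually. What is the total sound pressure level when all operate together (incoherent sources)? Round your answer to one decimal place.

102.0 dB

For uncorrelated sources the intensities add, so convert each level to linear form, sum, and take 10·log₁₀ of the total.
Σ 10^(L/10) = 10^(101.9/10) + 10^(77.7/10) + 10^(85.3/10) = 1.589e+10.
L_total = 10·log₁₀(1.589e+10) = 102.01 dB.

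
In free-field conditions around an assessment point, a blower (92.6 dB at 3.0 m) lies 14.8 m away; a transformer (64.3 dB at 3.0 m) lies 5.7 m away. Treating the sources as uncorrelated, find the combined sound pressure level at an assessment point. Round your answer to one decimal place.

78.8 dB

First find each source's level at the receiver (point-source: −20·log₁₀(r/r_ref)), then combine on an intensity basis.
blower: 92.6 − 20·log₁₀(14.8/3.0) = 92.6 − 13.86 = 78.74 dB.
transformer: 64.3 − 20·log₁₀(5.7/3.0) = 64.3 − 5.58 = 58.72 dB.
Σ 10^(L/10) = 7.551e+07 → L_total = 10·log₁₀(7.551e+07) = 78.78 dB.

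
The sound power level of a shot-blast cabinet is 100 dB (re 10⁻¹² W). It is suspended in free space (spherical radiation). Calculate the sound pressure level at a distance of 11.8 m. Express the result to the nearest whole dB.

68 dB

L_p = L_w − 10·log₁₀(4π·r²) with r = 11.8 m.
4π·r² = 1750 m², 10·log₁₀ of that is 32.430 dB.
L_p = 100 − 32.430 = 67.57 dB.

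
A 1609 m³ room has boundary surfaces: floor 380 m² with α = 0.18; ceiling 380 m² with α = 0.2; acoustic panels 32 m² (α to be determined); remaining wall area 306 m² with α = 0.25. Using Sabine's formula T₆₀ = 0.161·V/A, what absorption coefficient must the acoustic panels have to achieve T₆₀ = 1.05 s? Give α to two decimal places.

From T₆₀ = 0.161·V/A, the target T₆₀ = 1.05 s needs A = 0.161·1609/1.05 = 246.71 m².
Absorption from the other surfaces = 380·0.18 + 380·0.2 + 306·0.25 = 220.90 m², so the acoustic panels must supply 25.81 m² over 32 m².
α = 25.81/32 = 0.807.

0.81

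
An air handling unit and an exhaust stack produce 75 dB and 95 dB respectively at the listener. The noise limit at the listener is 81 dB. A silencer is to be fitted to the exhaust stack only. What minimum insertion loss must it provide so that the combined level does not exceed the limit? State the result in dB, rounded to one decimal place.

Fixed contribution from the other source: Σ 10^(L/10) = 10^(75/10) = 3.162e+07 (75.00 dB).
To meet 81 dB overall, the treated exhaust stack may contribute at most 10^(81/10) − 3.162e+07 = 9.427e+07, i.e. 79.74 dB.
So the exhaust stack must be reduced from 95 to 79.74 dB: IL = 15.26 dB.

15.3 dB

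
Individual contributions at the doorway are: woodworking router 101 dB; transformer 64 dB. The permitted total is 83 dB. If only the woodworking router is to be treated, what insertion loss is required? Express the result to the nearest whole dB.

Everything except the woodworking router sums to 10^(64/10) = 2.512e+06 in linear terms, 64.00 dB.
To meet 83 dB overall, the treated woodworking router may contribute at most 10^(83/10) − 2.512e+06 = 1.970e+08, i.e. 82.94 dB.
Required insertion loss = 101 − 82.94 = 18.06 dB.

18 dB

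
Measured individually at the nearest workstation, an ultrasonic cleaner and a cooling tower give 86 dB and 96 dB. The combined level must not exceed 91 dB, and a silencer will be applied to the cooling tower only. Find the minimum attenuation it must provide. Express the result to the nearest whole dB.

Fixed contribution from the other source: Σ 10^(L/10) = 10^(86/10) = 3.981e+08 (86.00 dB).
The limit corresponds to 10^(91/10) = 1.259e+09; subtracting the fixed part leaves 8.608e+08 for the cooling tower, i.e. 89.35 dB.
Required insertion loss = 96 − 89.35 = 6.65 dB.

7 dB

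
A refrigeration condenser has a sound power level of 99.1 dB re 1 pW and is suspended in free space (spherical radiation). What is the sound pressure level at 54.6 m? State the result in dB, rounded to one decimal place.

53.4 dB

L_p = L_w − 10·log₁₀(4π·r²) with r = 54.6 m.
4π·r² = 3.746e+04 m², 10·log₁₀ of that is 45.736 dB.
L_p = 99.1 − 45.736 = 53.36 dB.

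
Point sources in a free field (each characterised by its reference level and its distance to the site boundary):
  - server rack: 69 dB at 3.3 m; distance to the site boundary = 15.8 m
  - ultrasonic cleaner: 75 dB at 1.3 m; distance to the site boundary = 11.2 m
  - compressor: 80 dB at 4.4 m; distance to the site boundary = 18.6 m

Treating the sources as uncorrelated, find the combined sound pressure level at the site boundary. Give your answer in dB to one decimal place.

68.0 dB

Apply inverse-square spreading to bring every level to the receiver, then sum 10^(L/10).
server rack: 69 − 20·log₁₀(15.8/3.3) = 69 − 13.60 = 55.40 dB.
ultrasonic cleaner: 75 − 20·log₁₀(11.2/1.3) = 75 − 18.71 = 56.29 dB.
compressor: 80 − 20·log₁₀(18.6/4.4) = 80 − 12.52 = 67.48 dB.
Σ 10^(L/10) = 6.369e+06 → L_total = 10·log₁₀(6.369e+06) = 68.04 dB.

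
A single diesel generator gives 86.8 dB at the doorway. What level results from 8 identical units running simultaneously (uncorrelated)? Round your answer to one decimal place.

95.8 dB

With 8 equal, uncorrelated contributions the intensity is 8× that of one unit, giving a rise of 10·log₁₀ 8.
L_total = 86.8 + 10·log₁₀(8) = 86.8 + 9.031 = 95.83 dB.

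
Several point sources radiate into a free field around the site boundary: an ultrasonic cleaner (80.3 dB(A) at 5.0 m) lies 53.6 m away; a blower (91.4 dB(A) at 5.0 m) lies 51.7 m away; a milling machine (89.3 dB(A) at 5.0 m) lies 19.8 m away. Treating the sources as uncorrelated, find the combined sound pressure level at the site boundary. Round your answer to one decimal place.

First find each source's level at the receiver (point-source: −20·log₁₀(r/r_ref)), then combine on an intensity basis.
ultrasonic cleaner: 80.3 − 20·log₁₀(53.6/5.0) = 80.3 − 20.60 = 59.70 dB(A).
blower: 91.4 − 20·log₁₀(51.7/5.0) = 91.4 − 20.29 = 71.11 dB(A).
milling machine: 89.3 − 20·log₁₀(19.8/5.0) = 89.3 − 11.95 = 77.35 dB(A).
Σ 10^(L/10) = 6.812e+07 → L_total = 10·log₁₀(6.812e+07) = 78.33 dB(A).

78.3 dB(A)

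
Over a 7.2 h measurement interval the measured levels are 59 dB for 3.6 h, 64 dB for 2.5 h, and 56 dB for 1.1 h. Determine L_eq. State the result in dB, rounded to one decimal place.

61.2 dB

L_eq = 10·log₁₀[(1/T)·Σ tᵢ·10^(Lᵢ/10)] with T = 7.2 h.
Σ tᵢ·10^(Lᵢ/10) = 3.6·10^(59/10) + 2.5·10^(64/10) + 1.1·10^(56/10) = 9.577e+06.
L_eq = 10·log₁₀(9.577e+06/7.2) = 61.24 dB.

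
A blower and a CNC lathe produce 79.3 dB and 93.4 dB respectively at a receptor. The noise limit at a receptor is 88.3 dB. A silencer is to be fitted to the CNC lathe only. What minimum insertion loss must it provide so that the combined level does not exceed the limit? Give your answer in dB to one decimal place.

5.7 dB

Everything except the CNC lathe sums to 10^(79.3/10) = 8.511e+07 in linear terms, 79.30 dB.
The limit corresponds to 10^(88.3/10) = 6.761e+08; subtracting the fixed part leaves 5.910e+08 for the CNC lathe, i.e. 87.72 dB.
Required insertion loss = 93.4 − 87.72 = 5.68 dB.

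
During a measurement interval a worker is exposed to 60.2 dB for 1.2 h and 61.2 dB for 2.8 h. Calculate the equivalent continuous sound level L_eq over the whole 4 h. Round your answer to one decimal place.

The energy average is taken in the linear domain: L_eq = 10·log₁₀[(Σ tᵢ·10^(Lᵢ/10))/T], T = 4 h.
Σ tᵢ·10^(Lᵢ/10) = 1.2·10^(60.2/10) + 2.8·10^(61.2/10) = 4.948e+06.
L_eq = 10·log₁₀(4.948e+06/4) = 60.92 dB.

60.9 dB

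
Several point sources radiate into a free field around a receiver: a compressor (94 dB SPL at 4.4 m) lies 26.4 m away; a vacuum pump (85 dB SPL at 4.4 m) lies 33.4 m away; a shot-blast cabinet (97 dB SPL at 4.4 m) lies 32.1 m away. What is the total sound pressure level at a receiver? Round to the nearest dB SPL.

Propagate each source to the receiver with L = L_ref − 20·log₁₀(r/r_ref), then add intensities.
compressor: 94 − 20·log₁₀(26.4/4.4) = 94 − 15.56 = 78.44 dB SPL.
vacuum pump: 85 − 20·log₁₀(33.4/4.4) = 85 − 17.61 = 67.39 dB SPL.
shot-blast cabinet: 97 − 20·log₁₀(32.1/4.4) = 97 − 17.26 = 79.74 dB SPL.
Σ 10^(L/10) = 1.694e+08 → L_total = 10·log₁₀(1.694e+08) = 82.29 dB SPL.

82 dB SPL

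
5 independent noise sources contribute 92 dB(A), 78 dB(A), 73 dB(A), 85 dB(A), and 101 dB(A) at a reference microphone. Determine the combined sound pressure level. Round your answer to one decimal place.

Incoherent sources combine by intensity addition: L_total = 10·log₁₀(Σ 10^(L_i/10)).
Σ 10^(L/10) = 10^(92/10) + 10^(78/10) + 10^(73/10) + 10^(85/10) + 10^(101/10) = 1.457e+10.
L_total = 10·log₁₀(1.457e+10) = 101.64 dB(A).

101.6 dB(A)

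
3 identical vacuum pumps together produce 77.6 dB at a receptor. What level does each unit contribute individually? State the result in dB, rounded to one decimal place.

3 equal contributions raise the level by 10·log₁₀ 3 = 4.771 dB, so each unit alone gives 77.6 − 4.771.

72.8 dB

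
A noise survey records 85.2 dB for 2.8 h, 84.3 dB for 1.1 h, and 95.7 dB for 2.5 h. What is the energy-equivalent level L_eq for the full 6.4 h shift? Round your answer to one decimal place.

The energy average is taken in the linear domain: L_eq = 10·log₁₀[(Σ tᵢ·10^(Lᵢ/10))/T], T = 6.4 h.
Σ tᵢ·10^(Lᵢ/10) = 2.8·10^(85.2/10) + 1.1·10^(84.3/10) + 2.5·10^(95.7/10) = 1.051e+10.
L_eq = 10·log₁₀(1.051e+10/6.4) = 92.15 dB.

92.2 dB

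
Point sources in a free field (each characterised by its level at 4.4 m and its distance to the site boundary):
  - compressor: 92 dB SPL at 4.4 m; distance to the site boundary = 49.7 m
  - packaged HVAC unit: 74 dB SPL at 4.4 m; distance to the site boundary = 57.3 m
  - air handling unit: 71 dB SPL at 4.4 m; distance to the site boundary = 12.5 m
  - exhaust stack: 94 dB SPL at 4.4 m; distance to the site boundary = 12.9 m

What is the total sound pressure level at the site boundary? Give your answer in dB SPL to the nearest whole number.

85 dB SPL

Apply inverse-square spreading to bring every level to the receiver, then sum 10^(L/10).
compressor: 92 − 20·log₁₀(49.7/4.4) = 92 − 21.06 = 70.94 dB SPL.
packaged HVAC unit: 74 − 20·log₁₀(57.3/4.4) = 74 − 22.29 = 51.71 dB SPL.
air handling unit: 71 − 20·log₁₀(12.5/4.4) = 71 − 9.07 = 61.93 dB SPL.
exhaust stack: 94 − 20·log₁₀(12.9/4.4) = 94 − 9.34 = 84.66 dB SPL.
Σ 10^(L/10) = 3.064e+08 → L_total = 10·log₁₀(3.064e+08) = 84.86 dB SPL.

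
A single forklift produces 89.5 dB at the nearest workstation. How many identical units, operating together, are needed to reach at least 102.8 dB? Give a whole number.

The shortfall is 102.8 − 89.5 = 13.3 dB, and N units add 10·log₁₀ N, so need 10·log₁₀ N ≥ 13.3.
N ≥ 10^(13.3/10) = 21.380, so N = 22.

22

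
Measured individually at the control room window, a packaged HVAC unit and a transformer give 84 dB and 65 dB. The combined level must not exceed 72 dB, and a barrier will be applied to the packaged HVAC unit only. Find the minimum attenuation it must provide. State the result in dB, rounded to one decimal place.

Everything except the packaged HVAC unit sums to 10^(65/10) = 3.162e+06 in linear terms, 65.00 dB.
To meet 72 dB overall, the treated packaged HVAC unit may contribute at most 10^(72/10) − 3.162e+06 = 1.269e+07, i.e. 71.03 dB.
So the packaged HVAC unit must be reduced from 84 to 71.03 dB: IL = 12.97 dB.

13.0 dB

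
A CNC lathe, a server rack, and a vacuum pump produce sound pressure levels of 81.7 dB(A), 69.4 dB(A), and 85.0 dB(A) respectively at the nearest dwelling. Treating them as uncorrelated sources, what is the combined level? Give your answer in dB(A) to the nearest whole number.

For uncorrelated sources the intensities add, so convert each level to linear form, sum, and take 10·log₁₀ of the total.
Σ 10^(L/10) = 10^(81.7/10) + 10^(69.4/10) + 10^(85.0/10) = 4.728e+08.
L_total = 10·log₁₀(4.728e+08) = 86.75 dB(A).

87 dB(A)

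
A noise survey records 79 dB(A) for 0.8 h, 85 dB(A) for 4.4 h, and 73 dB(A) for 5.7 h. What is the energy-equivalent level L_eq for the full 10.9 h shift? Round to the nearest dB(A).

L_eq = 10·log₁₀[(1/T)·Σ tᵢ·10^(Lᵢ/10)] with T = 10.9 h.
Σ tᵢ·10^(Lᵢ/10) = 0.8·10^(79/10) + 4.4·10^(85/10) + 5.7·10^(73/10) = 1.569e+09.
L_eq = 10·log₁₀(1.569e+09/10.9) = 81.58 dB(A).

82 dB(A)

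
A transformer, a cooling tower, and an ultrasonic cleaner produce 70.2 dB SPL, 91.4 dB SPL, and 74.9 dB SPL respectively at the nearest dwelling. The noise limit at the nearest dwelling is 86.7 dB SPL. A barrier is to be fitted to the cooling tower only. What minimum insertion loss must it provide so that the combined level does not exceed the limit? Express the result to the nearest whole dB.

5 dB

Everything except the cooling tower sums to 10^(70.2/10) + 10^(74.9/10) = 4.137e+07 in linear terms, 76.17 dB SPL.
To meet 86.7 dB SPL overall, the treated cooling tower may contribute at most 10^(86.7/10) − 4.137e+07 = 4.264e+08, i.e. 86.30 dB SPL.
Required insertion loss = 91.4 − 86.30 = 5.10 dB.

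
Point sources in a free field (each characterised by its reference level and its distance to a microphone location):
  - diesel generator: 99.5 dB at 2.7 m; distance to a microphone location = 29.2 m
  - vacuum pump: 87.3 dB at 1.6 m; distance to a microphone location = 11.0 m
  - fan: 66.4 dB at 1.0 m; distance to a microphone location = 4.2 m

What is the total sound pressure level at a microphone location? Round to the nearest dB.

79 dB

Apply inverse-square spreading to bring every level to the receiver, then sum 10^(L/10).
diesel generator: 99.5 − 20·log₁₀(29.2/2.7) = 99.5 − 20.68 = 78.82 dB.
vacuum pump: 87.3 − 20·log₁₀(11.0/1.6) = 87.3 − 16.75 = 70.55 dB.
fan: 66.4 − 20·log₁₀(4.2/1.0) = 66.4 − 12.46 = 53.94 dB.
Σ 10^(L/10) = 8.781e+07 → L_total = 10·log₁₀(8.781e+07) = 79.44 dB.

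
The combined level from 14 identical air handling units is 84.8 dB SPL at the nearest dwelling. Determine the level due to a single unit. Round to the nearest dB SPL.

Dividing the total intensity by 14 lowers the level by 10·log₁₀ 14 = 11.461 dB: L₁ = 84.8 − 11.461.

73 dB SPL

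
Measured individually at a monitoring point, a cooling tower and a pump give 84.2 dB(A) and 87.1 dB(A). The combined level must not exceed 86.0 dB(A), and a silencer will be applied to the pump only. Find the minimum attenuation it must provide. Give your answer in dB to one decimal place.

Fixed contribution from the other source: Σ 10^(L/10) = 10^(84.2/10) = 2.630e+08 (84.20 dB(A)).
To meet 86.0 dB(A) overall, the treated pump may contribute at most 10^(86.0/10) − 2.630e+08 = 1.351e+08, i.e. 81.31 dB(A).
So the pump must be reduced from 87.1 to 81.31 dB(A): IL = 5.79 dB.

5.8 dB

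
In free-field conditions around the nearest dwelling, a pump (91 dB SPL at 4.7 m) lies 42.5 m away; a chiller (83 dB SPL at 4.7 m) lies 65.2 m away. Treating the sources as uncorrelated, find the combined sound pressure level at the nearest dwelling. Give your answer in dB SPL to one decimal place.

72.2 dB SPL

First find each source's level at the receiver (point-source: −20·log₁₀(r/r_ref)), then combine on an intensity basis.
pump: 91 − 20·log₁₀(42.5/4.7) = 91 − 19.13 = 71.87 dB SPL.
chiller: 83 − 20·log₁₀(65.2/4.7) = 83 − 22.84 = 60.16 dB SPL.
Σ 10^(L/10) = 1.643e+07 → L_total = 10·log₁₀(1.643e+07) = 72.16 dB SPL.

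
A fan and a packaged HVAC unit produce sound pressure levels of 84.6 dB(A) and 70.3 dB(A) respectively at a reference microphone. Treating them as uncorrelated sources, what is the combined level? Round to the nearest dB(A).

85 dB(A)

For uncorrelated sources the intensities add, so convert each level to linear form, sum, and take 10·log₁₀ of the total.
Σ 10^(L/10) = 10^(84.6/10) + 10^(70.3/10) = 2.991e+08.
L_total = 10·log₁₀(2.991e+08) = 84.76 dB(A).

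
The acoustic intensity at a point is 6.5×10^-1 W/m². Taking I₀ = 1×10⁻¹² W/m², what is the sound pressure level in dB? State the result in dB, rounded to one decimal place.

L = 10·log₁₀(I/I₀) = 10·log₁₀(6.5×10^-1/10⁻¹²) = 10·log₁₀(6.5×10^11).
L = 10·(0.8129 + 11) = 118.13 dB.

118.1 dB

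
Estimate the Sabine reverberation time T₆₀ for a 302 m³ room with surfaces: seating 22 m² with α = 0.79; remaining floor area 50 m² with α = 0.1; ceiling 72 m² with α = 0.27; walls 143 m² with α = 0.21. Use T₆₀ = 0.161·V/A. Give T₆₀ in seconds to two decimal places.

0.68 s

A = Σ Sᵢαᵢ = 22·0.79 + 50·0.1 + 72·0.27 + 143·0.21 = 71.85 m².
T₆₀ = 0.161·V/A = 0.161·302/71.85 = 0.677 s.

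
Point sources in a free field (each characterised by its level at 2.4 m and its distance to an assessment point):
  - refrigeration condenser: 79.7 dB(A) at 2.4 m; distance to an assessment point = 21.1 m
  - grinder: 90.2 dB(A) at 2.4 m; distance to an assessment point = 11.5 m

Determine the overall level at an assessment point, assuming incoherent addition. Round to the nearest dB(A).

Propagate each source to the receiver with L = L_ref − 20·log₁₀(r/r_ref), then add intensities.
refrigeration condenser: 79.7 − 20·log₁₀(21.1/2.4) = 79.7 − 18.88 = 60.82 dB(A).
grinder: 90.2 − 20·log₁₀(11.5/2.4) = 90.2 − 13.61 = 76.59 dB(A).
Σ 10^(L/10) = 4.681e+07 → L_total = 10·log₁₀(4.681e+07) = 76.70 dB(A).

77 dB(A)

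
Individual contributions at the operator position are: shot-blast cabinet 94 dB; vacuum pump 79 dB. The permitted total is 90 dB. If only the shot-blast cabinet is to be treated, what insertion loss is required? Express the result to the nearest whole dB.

Everything except the shot-blast cabinet sums to 10^(79/10) = 7.943e+07 in linear terms, 79.00 dB.
The limit corresponds to 10^(90/10) = 1.000e+09; subtracting the fixed part leaves 9.206e+08 for the shot-blast cabinet, i.e. 89.64 dB.
Required insertion loss = 94 − 89.64 = 4.36 dB.

4 dB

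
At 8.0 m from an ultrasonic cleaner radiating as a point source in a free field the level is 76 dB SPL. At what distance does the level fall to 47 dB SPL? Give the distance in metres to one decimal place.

225.5 m

For a point source L₁ − L₂ = 20·log₁₀(r₂/r₁), so r₂ = r₁·10^((L₁−L₂)/20).
r₂ = 8.0·10^((76−47)/20) = 8.0·10^(29.0/20) = 225.47 m.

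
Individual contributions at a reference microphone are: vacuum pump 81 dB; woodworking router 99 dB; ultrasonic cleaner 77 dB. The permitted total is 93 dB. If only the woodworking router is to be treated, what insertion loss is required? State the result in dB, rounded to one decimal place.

6.4 dB

Everything except the woodworking router sums to 10^(81/10) + 10^(77/10) = 1.760e+08 in linear terms, 82.46 dB.
The limit corresponds to 10^(93/10) = 1.995e+09; subtracting the fixed part leaves 1.819e+09 for the woodworking router, i.e. 92.60 dB.
Required insertion loss = 99 − 92.60 = 6.40 dB.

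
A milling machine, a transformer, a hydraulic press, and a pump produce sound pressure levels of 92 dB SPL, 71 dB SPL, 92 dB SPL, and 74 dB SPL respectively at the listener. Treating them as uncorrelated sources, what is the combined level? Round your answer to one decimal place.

For uncorrelated sources the intensities add, so convert each level to linear form, sum, and take 10·log₁₀ of the total.
Σ 10^(L/10) = 10^(92/10) + 10^(71/10) + 10^(92/10) + 10^(74/10) = 3.207e+09.
L_total = 10·log₁₀(3.207e+09) = 95.06 dB SPL.

95.1 dB SPL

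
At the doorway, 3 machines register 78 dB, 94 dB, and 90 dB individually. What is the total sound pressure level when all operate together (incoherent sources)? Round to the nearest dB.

For uncorrelated sources the intensities add, so convert each level to linear form, sum, and take 10·log₁₀ of the total.
Σ 10^(L/10) = 10^(78/10) + 10^(94/10) + 10^(90/10) = 3.575e+09.
L_total = 10·log₁₀(3.575e+09) = 95.53 dB.

96 dB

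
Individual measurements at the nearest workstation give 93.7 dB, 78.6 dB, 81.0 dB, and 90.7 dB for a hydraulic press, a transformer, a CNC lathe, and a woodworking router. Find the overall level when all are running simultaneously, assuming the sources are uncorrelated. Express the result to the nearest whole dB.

96 dB

Incoherent sources combine by intensity addition: L_total = 10·log₁₀(Σ 10^(L_i/10)).
Σ 10^(L/10) = 10^(93.7/10) + 10^(78.6/10) + 10^(81.0/10) + 10^(90.7/10) = 3.717e+09.
L_total = 10·log₁₀(3.717e+09) = 95.70 dB.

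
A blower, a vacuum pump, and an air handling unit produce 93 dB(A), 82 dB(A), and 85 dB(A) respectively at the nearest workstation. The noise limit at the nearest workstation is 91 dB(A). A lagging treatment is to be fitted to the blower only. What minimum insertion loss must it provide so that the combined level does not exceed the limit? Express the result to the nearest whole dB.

The untreated sources together contribute 10^(82/10) + 10^(85/10) = 4.747e+08, i.e. 86.76 dB(A).
To meet 91 dB(A) overall, the treated blower may contribute at most 10^(91/10) − 4.747e+08 = 7.842e+08, i.e. 88.94 dB(A).
Required insertion loss = 93 − 88.94 = 4.06 dB.

4 dB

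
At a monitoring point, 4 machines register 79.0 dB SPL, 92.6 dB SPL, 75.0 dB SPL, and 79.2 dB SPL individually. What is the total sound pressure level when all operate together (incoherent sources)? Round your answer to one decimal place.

For uncorrelated sources the intensities add, so convert each level to linear form, sum, and take 10·log₁₀ of the total.
Σ 10^(L/10) = 10^(79.0/10) + 10^(92.6/10) + 10^(75.0/10) + 10^(79.2/10) = 2.014e+09.
L_total = 10·log₁₀(2.014e+09) = 93.04 dB SPL.

93.0 dB SPL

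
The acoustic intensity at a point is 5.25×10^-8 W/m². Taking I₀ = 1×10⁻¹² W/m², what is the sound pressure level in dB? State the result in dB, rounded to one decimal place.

I/I₀ = 5.25×10^-8/10⁻¹² = 5.25×10^4, and L = 10·log₁₀(I/I₀).
L = 10·(0.7202 + 4) = 47.20 dB.

47.2 dB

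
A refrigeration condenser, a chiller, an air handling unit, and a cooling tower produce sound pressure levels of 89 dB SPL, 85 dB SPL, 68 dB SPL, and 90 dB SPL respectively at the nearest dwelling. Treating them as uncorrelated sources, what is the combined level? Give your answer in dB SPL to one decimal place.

For uncorrelated sources the intensities add, so convert each level to linear form, sum, and take 10·log₁₀ of the total.
Σ 10^(L/10) = 10^(89/10) + 10^(85/10) + 10^(68/10) + 10^(90/10) = 2.117e+09.
L_total = 10·log₁₀(2.117e+09) = 93.26 dB SPL.

93.3 dB SPL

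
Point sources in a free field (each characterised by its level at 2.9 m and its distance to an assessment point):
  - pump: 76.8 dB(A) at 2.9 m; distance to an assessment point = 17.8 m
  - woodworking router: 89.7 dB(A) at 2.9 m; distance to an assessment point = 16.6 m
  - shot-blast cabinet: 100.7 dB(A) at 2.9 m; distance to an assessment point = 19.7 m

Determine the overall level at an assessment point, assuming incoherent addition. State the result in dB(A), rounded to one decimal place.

Propagate each source to the receiver with L = L_ref − 20·log₁₀(r/r_ref), then add intensities.
pump: 76.8 − 20·log₁₀(17.8/2.9) = 76.8 − 15.76 = 61.04 dB(A).
woodworking router: 89.7 − 20·log₁₀(16.6/2.9) = 89.7 − 15.15 = 74.55 dB(A).
shot-blast cabinet: 100.7 − 20·log₁₀(19.7/2.9) = 100.7 − 16.64 = 84.06 dB(A).
Σ 10^(L/10) = 2.844e+08 → L_total = 10·log₁₀(2.844e+08) = 84.54 dB(A).

84.5 dB(A)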